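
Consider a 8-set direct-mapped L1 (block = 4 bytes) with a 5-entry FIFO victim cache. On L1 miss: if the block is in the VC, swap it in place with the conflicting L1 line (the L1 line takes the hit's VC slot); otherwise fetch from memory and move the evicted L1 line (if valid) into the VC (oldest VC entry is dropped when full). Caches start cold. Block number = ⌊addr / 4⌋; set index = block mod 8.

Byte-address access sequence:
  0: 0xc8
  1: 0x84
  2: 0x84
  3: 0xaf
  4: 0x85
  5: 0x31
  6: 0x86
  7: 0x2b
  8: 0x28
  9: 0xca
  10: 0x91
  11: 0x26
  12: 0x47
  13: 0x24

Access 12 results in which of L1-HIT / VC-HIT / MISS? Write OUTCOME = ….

#0 0xc8→b50/s2 MISS; vc=[]
#1 0x84→b33/s1 MISS; vc=[]
#2 0x84→b33/s1 L1-HIT; vc=[]
#3 0xaf→b43/s3 MISS; vc=[]
#4 0x85→b33/s1 L1-HIT; vc=[]
#5 0x31→b12/s4 MISS; vc=[]
#6 0x86→b33/s1 L1-HIT; vc=[]
#7 0x2b→b10/s2 MISS; vc=[50]
#8 0x28→b10/s2 L1-HIT; vc=[50]
#9 0xca→b50/s2 VC-HIT; vc=[10]
#10 0x91→b36/s4 MISS; vc=[10,12]
#11 0x26→b9/s1 MISS; vc=[10,12,33]
#12 0x47→b17/s1 MISS; vc=[10,12,33,9]
#13 0x24→b9/s1 VC-HIT; vc=[10,12,33,17]

OUTCOME = MISS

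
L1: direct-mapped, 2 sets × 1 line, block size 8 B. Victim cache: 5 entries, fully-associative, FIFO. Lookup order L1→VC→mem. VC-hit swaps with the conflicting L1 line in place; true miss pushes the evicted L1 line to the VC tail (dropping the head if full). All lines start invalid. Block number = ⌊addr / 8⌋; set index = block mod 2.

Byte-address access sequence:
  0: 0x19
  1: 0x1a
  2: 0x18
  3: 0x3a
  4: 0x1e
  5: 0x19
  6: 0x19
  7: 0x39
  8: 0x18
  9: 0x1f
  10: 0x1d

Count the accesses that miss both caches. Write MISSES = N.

MISSES = 2

0: 0x19 (blk 3, set 1) → MISS  vc=[]
1: 0x1a (blk 3, set 1) → L1-HIT  vc=[]
2: 0x18 (blk 3, set 1) → L1-HIT  vc=[]
3: 0x3a (blk 7, set 1) → MISS  vc=[3]
4: 0x1e (blk 3, set 1) → VC-HIT  vc=[7]
5: 0x19 (blk 3, set 1) → L1-HIT  vc=[7]
6: 0x19 (blk 3, set 1) → L1-HIT  vc=[7]
7: 0x39 (blk 7, set 1) → VC-HIT  vc=[3]
8: 0x18 (blk 3, set 1) → VC-HIT  vc=[7]
9: 0x1f (blk 3, set 1) → L1-HIT  vc=[7]
10: 0x1d (blk 3, set 1) → L1-HIT  vc=[7]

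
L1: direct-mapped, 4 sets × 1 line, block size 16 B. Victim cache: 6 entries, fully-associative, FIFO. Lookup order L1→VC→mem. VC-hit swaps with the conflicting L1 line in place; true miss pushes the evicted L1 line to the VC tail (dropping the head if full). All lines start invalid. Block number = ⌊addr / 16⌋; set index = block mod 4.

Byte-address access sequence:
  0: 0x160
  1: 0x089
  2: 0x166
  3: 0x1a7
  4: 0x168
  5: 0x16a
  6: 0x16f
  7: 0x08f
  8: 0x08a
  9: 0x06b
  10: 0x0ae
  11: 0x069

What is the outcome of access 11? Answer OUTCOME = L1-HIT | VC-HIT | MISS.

#0 0x160→b22/s2 MISS; vc=[]
#1 0x89→b8/s0 MISS; vc=[]
#2 0x166→b22/s2 L1-HIT; vc=[]
#3 0x1a7→b26/s2 MISS; vc=[22]
#4 0x168→b22/s2 VC-HIT; vc=[26]
#5 0x16a→b22/s2 L1-HIT; vc=[26]
#6 0x16f→b22/s2 L1-HIT; vc=[26]
#7 0x8f→b8/s0 L1-HIT; vc=[26]
#8 0x8a→b8/s0 L1-HIT; vc=[26]
#9 0x6b→b6/s2 MISS; vc=[26,22]
#10 0xae→b10/s2 MISS; vc=[26,22,6]
#11 0x69→b6/s2 VC-HIT; vc=[26,22,10]

OUTCOME = VC-HIT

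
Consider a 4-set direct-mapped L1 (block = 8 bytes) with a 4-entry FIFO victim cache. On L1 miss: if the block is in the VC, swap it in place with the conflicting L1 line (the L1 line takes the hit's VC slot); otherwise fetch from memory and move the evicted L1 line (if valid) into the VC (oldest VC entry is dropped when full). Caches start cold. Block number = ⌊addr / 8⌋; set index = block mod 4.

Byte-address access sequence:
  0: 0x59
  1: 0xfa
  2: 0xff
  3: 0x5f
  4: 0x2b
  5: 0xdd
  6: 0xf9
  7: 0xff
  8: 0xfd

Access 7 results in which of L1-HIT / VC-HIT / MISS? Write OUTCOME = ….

0: 0x59 (blk 11, set 3) → MISS  vc=[]
1: 0xfa (blk 31, set 3) → MISS  vc=[11]
2: 0xff (blk 31, set 3) → L1-HIT  vc=[11]
3: 0x5f (blk 11, set 3) → VC-HIT  vc=[31]
4: 0x2b (blk 5, set 1) → MISS  vc=[31]
5: 0xdd (blk 27, set 3) → MISS  vc=[31, 11]
6: 0xf9 (blk 31, set 3) → VC-HIT  vc=[27, 11]
7: 0xff (blk 31, set 3) → L1-HIT  vc=[27, 11]
8: 0xfd (blk 31, set 3) → L1-HIT  vc=[27, 11]

OUTCOME = L1-HIT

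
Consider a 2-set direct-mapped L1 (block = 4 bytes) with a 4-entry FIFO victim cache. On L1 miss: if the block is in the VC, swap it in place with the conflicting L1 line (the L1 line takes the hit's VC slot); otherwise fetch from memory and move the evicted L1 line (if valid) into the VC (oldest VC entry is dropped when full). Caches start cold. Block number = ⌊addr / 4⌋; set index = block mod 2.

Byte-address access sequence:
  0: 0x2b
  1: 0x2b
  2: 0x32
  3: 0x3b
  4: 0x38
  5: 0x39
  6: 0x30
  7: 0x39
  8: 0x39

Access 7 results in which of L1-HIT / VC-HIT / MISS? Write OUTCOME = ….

#0 0x2b→b10/s0 MISS; vc=[]
#1 0x2b→b10/s0 L1-HIT; vc=[]
#2 0x32→b12/s0 MISS; vc=[10]
#3 0x3b→b14/s0 MISS; vc=[10,12]
#4 0x38→b14/s0 L1-HIT; vc=[10,12]
#5 0x39→b14/s0 L1-HIT; vc=[10,12]
#6 0x30→b12/s0 VC-HIT; vc=[10,14]
#7 0x39→b14/s0 VC-HIT; vc=[10,12]
#8 0x39→b14/s0 L1-HIT; vc=[10,12]

OUTCOME = VC-HIT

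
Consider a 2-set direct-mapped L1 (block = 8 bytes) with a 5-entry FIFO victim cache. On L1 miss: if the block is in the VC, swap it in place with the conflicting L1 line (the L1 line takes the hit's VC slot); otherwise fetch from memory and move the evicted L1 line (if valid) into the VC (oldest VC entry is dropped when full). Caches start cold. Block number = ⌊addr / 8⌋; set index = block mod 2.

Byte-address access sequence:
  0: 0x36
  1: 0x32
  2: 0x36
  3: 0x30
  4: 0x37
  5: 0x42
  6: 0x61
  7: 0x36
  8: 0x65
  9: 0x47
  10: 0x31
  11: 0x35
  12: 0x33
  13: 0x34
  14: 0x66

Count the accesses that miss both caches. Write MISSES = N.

MISSES = 3

  [0] addr=0x36 blk=6 s=0: MISS | VC []
  [1] addr=0x32 blk=6 s=0: L1-HIT | VC []
  [2] addr=0x36 blk=6 s=0: L1-HIT | VC []
  [3] addr=0x30 blk=6 s=0: L1-HIT | VC []
  [4] addr=0x37 blk=6 s=0: L1-HIT | VC []
  [5] addr=0x42 blk=8 s=0: MISS | VC [6]
  [6] addr=0x61 blk=12 s=0: MISS | VC [6, 8]
  [7] addr=0x36 blk=6 s=0: VC-HIT | VC [12, 8]
  [8] addr=0x65 blk=12 s=0: VC-HIT | VC [6, 8]
  [9] addr=0x47 blk=8 s=0: VC-HIT | VC [6, 12]
  [10] addr=0x31 blk=6 s=0: VC-HIT | VC [8, 12]
  [11] addr=0x35 blk=6 s=0: L1-HIT | VC [8, 12]
  [12] addr=0x33 blk=6 s=0: L1-HIT | VC [8, 12]
  [13] addr=0x34 blk=6 s=0: L1-HIT | VC [8, 12]
  [14] addr=0x66 blk=12 s=0: VC-HIT | VC [8, 6]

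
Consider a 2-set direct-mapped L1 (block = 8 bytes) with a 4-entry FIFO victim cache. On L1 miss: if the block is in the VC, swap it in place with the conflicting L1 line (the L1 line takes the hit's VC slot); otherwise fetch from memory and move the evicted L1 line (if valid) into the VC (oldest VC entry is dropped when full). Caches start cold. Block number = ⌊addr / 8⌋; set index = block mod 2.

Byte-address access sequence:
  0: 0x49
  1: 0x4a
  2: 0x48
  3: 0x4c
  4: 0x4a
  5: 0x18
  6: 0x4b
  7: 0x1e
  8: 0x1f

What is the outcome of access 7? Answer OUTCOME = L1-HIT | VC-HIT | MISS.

OUTCOME = VC-HIT

0: 0x49 (blk 9, set 1) → MISS  vc=[]
1: 0x4a (blk 9, set 1) → L1-HIT  vc=[]
2: 0x48 (blk 9, set 1) → L1-HIT  vc=[]
3: 0x4c (blk 9, set 1) → L1-HIT  vc=[]
4: 0x4a (blk 9, set 1) → L1-HIT  vc=[]
5: 0x18 (blk 3, set 1) → MISS  vc=[9]
6: 0x4b (blk 9, set 1) → VC-HIT  vc=[3]
7: 0x1e (blk 3, set 1) → VC-HIT  vc=[9]
8: 0x1f (blk 3, set 1) → L1-HIT  vc=[9]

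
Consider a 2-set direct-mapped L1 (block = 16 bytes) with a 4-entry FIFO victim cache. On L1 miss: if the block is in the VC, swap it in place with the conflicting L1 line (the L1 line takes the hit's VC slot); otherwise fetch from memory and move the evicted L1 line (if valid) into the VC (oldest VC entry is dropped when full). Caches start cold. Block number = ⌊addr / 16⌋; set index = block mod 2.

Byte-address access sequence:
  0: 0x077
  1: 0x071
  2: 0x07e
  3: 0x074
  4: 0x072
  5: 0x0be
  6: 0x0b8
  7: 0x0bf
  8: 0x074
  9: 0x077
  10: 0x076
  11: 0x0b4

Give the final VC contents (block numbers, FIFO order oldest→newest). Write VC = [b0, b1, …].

#0 0x77→b7/s1 MISS; vc=[]
#1 0x71→b7/s1 L1-HIT; vc=[]
#2 0x7e→b7/s1 L1-HIT; vc=[]
#3 0x74→b7/s1 L1-HIT; vc=[]
#4 0x72→b7/s1 L1-HIT; vc=[]
#5 0xbe→b11/s1 MISS; vc=[7]
#6 0xb8→b11/s1 L1-HIT; vc=[7]
#7 0xbf→b11/s1 L1-HIT; vc=[7]
#8 0x74→b7/s1 VC-HIT; vc=[11]
#9 0x77→b7/s1 L1-HIT; vc=[11]
#10 0x76→b7/s1 L1-HIT; vc=[11]
#11 0xb4→b11/s1 VC-HIT; vc=[7]

VC = [7]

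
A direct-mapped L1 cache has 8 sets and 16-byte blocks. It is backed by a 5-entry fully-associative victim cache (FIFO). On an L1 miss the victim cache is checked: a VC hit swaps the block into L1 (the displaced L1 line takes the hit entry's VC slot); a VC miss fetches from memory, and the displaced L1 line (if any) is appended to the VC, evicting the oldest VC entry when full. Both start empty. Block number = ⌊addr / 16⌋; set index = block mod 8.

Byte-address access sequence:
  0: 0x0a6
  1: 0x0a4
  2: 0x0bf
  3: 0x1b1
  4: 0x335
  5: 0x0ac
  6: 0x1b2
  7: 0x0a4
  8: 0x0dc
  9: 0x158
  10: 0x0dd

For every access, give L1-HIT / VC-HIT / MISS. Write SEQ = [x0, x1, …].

#0 0xa6→b10/s2 MISS; vc=[]
#1 0xa4→b10/s2 L1-HIT; vc=[]
#2 0xbf→b11/s3 MISS; vc=[]
#3 0x1b1→b27/s3 MISS; vc=[11]
#4 0x335→b51/s3 MISS; vc=[11,27]
#5 0xac→b10/s2 L1-HIT; vc=[11,27]
#6 0x1b2→b27/s3 VC-HIT; vc=[11,51]
#7 0xa4→b10/s2 L1-HIT; vc=[11,51]
#8 0xdc→b13/s5 MISS; vc=[11,51]
#9 0x158→b21/s5 MISS; vc=[11,51,13]
#10 0xdd→b13/s5 VC-HIT; vc=[11,51,21]

SEQ = [MISS, L1-HIT, MISS, MISS, MISS, L1-HIT, VC-HIT, L1-HIT, MISS, MISS, VC-HIT]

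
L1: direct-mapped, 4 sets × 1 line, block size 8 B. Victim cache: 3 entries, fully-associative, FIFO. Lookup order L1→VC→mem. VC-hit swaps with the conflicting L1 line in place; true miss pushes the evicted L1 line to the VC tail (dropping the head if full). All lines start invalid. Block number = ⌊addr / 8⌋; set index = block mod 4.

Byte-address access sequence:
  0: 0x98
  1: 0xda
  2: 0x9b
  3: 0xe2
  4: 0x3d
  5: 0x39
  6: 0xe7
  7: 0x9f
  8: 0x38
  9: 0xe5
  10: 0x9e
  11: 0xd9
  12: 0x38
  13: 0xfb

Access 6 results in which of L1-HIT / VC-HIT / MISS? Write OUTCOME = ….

OUTCOME = L1-HIT

  [0] addr=0x98 blk=19 s=3: MISS | VC []
  [1] addr=0xda blk=27 s=3: MISS | VC [19]
  [2] addr=0x9b blk=19 s=3: VC-HIT | VC [27]
  [3] addr=0xe2 blk=28 s=0: MISS | VC [27]
  [4] addr=0x3d blk=7 s=3: MISS | VC [27, 19]
  [5] addr=0x39 blk=7 s=3: L1-HIT | VC [27, 19]
  [6] addr=0xe7 blk=28 s=0: L1-HIT | VC [27, 19]
  [7] addr=0x9f blk=19 s=3: VC-HIT | VC [27, 7]
  [8] addr=0x38 blk=7 s=3: VC-HIT | VC [27, 19]
  [9] addr=0xe5 blk=28 s=0: L1-HIT | VC [27, 19]
  [10] addr=0x9e blk=19 s=3: VC-HIT | VC [27, 7]
  [11] addr=0xd9 blk=27 s=3: VC-HIT | VC [19, 7]
  [12] addr=0x38 blk=7 s=3: VC-HIT | VC [19, 27]
  [13] addr=0xfb blk=31 s=3: MISS | VC [19, 27, 7]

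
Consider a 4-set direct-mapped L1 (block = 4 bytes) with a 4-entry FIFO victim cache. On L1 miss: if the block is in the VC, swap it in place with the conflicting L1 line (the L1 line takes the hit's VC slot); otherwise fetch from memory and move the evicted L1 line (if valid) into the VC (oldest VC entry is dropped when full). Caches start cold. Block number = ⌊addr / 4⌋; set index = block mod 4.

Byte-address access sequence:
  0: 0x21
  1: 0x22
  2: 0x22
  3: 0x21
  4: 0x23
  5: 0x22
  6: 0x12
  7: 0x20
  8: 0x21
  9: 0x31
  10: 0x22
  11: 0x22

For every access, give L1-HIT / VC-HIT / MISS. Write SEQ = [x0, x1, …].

SEQ = [MISS, L1-HIT, L1-HIT, L1-HIT, L1-HIT, L1-HIT, MISS, VC-HIT, L1-HIT, MISS, VC-HIT, L1-HIT]

  [0] addr=0x21 blk=8 s=0: MISS | VC []
  [1] addr=0x22 blk=8 s=0: L1-HIT | VC []
  [2] addr=0x22 blk=8 s=0: L1-HIT | VC []
  [3] addr=0x21 blk=8 s=0: L1-HIT | VC []
  [4] addr=0x23 blk=8 s=0: L1-HIT | VC []
  [5] addr=0x22 blk=8 s=0: L1-HIT | VC []
  [6] addr=0x12 blk=4 s=0: MISS | VC [8]
  [7] addr=0x20 blk=8 s=0: VC-HIT | VC [4]
  [8] addr=0x21 blk=8 s=0: L1-HIT | VC [4]
  [9] addr=0x31 blk=12 s=0: MISS | VC [4, 8]
  [10] addr=0x22 blk=8 s=0: VC-HIT | VC [4, 12]
  [11] addr=0x22 blk=8 s=0: L1-HIT | VC [4, 12]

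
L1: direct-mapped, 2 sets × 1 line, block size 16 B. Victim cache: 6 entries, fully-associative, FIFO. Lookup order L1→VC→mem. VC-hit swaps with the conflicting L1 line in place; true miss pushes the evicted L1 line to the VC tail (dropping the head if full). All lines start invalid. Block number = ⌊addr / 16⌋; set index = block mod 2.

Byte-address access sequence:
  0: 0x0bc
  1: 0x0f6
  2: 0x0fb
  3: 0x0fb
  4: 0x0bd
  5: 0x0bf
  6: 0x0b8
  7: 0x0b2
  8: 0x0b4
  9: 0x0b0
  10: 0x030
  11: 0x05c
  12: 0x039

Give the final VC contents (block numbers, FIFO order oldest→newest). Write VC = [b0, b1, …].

0: 0xbc (blk 11, set 1) → MISS  vc=[]
1: 0xf6 (blk 15, set 1) → MISS  vc=[11]
2: 0xfb (blk 15, set 1) → L1-HIT  vc=[11]
3: 0xfb (blk 15, set 1) → L1-HIT  vc=[11]
4: 0xbd (blk 11, set 1) → VC-HIT  vc=[15]
5: 0xbf (blk 11, set 1) → L1-HIT  vc=[15]
6: 0xb8 (blk 11, set 1) → L1-HIT  vc=[15]
7: 0xb2 (blk 11, set 1) → L1-HIT  vc=[15]
8: 0xb4 (blk 11, set 1) → L1-HIT  vc=[15]
9: 0xb0 (blk 11, set 1) → L1-HIT  vc=[15]
10: 0x30 (blk 3, set 1) → MISS  vc=[15, 11]
11: 0x5c (blk 5, set 1) → MISS  vc=[15, 11, 3]
12: 0x39 (blk 3, set 1) → VC-HIT  vc=[15, 11, 5]

VC = [15, 11, 5]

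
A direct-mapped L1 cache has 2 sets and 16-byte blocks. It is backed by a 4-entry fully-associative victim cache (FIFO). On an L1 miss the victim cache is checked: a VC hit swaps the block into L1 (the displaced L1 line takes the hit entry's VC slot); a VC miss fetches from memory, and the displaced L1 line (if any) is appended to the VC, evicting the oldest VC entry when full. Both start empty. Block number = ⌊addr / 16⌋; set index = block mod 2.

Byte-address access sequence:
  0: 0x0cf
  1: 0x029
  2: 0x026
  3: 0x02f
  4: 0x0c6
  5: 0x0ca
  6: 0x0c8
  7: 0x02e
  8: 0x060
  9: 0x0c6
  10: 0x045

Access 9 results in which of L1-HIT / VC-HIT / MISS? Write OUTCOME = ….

OUTCOME = VC-HIT

  [0] addr=0xcf blk=12 s=0: MISS | VC []
  [1] addr=0x29 blk=2 s=0: MISS | VC [12]
  [2] addr=0x26 blk=2 s=0: L1-HIT | VC [12]
  [3] addr=0x2f blk=2 s=0: L1-HIT | VC [12]
  [4] addr=0xc6 blk=12 s=0: VC-HIT | VC [2]
  [5] addr=0xca blk=12 s=0: L1-HIT | VC [2]
  [6] addr=0xc8 blk=12 s=0: L1-HIT | VC [2]
  [7] addr=0x2e blk=2 s=0: VC-HIT | VC [12]
  [8] addr=0x60 blk=6 s=0: MISS | VC [12, 2]
  [9] addr=0xc6 blk=12 s=0: VC-HIT | VC [6, 2]
  [10] addr=0x45 blk=4 s=0: MISS | VC [6, 2, 12]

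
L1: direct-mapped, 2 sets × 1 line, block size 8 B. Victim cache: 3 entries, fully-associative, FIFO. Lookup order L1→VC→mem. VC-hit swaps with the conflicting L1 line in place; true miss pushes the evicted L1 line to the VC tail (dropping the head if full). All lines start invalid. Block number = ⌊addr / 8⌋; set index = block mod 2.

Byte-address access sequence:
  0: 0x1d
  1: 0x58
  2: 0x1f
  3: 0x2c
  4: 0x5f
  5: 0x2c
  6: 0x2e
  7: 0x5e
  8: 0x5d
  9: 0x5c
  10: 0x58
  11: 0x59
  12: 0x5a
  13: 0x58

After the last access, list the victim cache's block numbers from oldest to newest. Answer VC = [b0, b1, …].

VC = [5, 3]

0: 0x1d (blk 3, set 1) → MISS  vc=[]
1: 0x58 (blk 11, set 1) → MISS  vc=[3]
2: 0x1f (blk 3, set 1) → VC-HIT  vc=[11]
3: 0x2c (blk 5, set 1) → MISS  vc=[11, 3]
4: 0x5f (blk 11, set 1) → VC-HIT  vc=[5, 3]
5: 0x2c (blk 5, set 1) → VC-HIT  vc=[11, 3]
6: 0x2e (blk 5, set 1) → L1-HIT  vc=[11, 3]
7: 0x5e (blk 11, set 1) → VC-HIT  vc=[5, 3]
8: 0x5d (blk 11, set 1) → L1-HIT  vc=[5, 3]
9: 0x5c (blk 11, set 1) → L1-HIT  vc=[5, 3]
10: 0x58 (blk 11, set 1) → L1-HIT  vc=[5, 3]
11: 0x59 (blk 11, set 1) → L1-HIT  vc=[5, 3]
12: 0x5a (blk 11, set 1) → L1-HIT  vc=[5, 3]
13: 0x58 (blk 11, set 1) → L1-HIT  vc=[5, 3]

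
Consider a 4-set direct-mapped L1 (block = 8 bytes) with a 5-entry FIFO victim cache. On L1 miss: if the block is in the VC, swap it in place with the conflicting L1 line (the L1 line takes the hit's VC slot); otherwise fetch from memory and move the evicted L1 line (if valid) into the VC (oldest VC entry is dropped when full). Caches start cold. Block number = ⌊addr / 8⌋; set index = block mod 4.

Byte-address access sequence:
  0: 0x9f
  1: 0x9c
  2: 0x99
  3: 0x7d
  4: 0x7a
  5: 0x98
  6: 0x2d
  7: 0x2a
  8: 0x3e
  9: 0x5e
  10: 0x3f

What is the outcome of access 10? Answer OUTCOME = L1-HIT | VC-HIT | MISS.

0: 0x9f (blk 19, set 3) → MISS  vc=[]
1: 0x9c (blk 19, set 3) → L1-HIT  vc=[]
2: 0x99 (blk 19, set 3) → L1-HIT  vc=[]
3: 0x7d (blk 15, set 3) → MISS  vc=[19]
4: 0x7a (blk 15, set 3) → L1-HIT  vc=[19]
5: 0x98 (blk 19, set 3) → VC-HIT  vc=[15]
6: 0x2d (blk 5, set 1) → MISS  vc=[15]
7: 0x2a (blk 5, set 1) → L1-HIT  vc=[15]
8: 0x3e (blk 7, set 3) → MISS  vc=[15, 19]
9: 0x5e (blk 11, set 3) → MISS  vc=[15, 19, 7]
10: 0x3f (blk 7, set 3) → VC-HIT  vc=[15, 19, 11]

OUTCOME = VC-HIT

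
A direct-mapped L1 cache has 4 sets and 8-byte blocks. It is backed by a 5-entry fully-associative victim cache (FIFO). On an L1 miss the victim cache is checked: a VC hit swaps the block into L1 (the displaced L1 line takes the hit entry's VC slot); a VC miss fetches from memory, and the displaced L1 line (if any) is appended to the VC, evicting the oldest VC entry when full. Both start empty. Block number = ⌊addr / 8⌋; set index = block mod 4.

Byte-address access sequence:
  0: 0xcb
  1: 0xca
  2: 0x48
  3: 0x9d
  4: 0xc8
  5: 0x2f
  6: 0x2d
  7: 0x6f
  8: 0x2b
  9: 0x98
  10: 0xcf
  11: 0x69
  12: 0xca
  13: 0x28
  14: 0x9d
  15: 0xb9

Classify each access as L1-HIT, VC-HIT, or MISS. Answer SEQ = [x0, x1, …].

SEQ = [MISS, L1-HIT, MISS, MISS, VC-HIT, MISS, L1-HIT, MISS, VC-HIT, L1-HIT, VC-HIT, VC-HIT, VC-HIT, VC-HIT, L1-HIT, MISS]

#0 0xcb→b25/s1 MISS; vc=[]
#1 0xca→b25/s1 L1-HIT; vc=[]
#2 0x48→b9/s1 MISS; vc=[25]
#3 0x9d→b19/s3 MISS; vc=[25]
#4 0xc8→b25/s1 VC-HIT; vc=[9]
#5 0x2f→b5/s1 MISS; vc=[9,25]
#6 0x2d→b5/s1 L1-HIT; vc=[9,25]
#7 0x6f→b13/s1 MISS; vc=[9,25,5]
#8 0x2b→b5/s1 VC-HIT; vc=[9,25,13]
#9 0x98→b19/s3 L1-HIT; vc=[9,25,13]
#10 0xcf→b25/s1 VC-HIT; vc=[9,5,13]
#11 0x69→b13/s1 VC-HIT; vc=[9,5,25]
#12 0xca→b25/s1 VC-HIT; vc=[9,5,13]
#13 0x28→b5/s1 VC-HIT; vc=[9,25,13]
#14 0x9d→b19/s3 L1-HIT; vc=[9,25,13]
#15 0xb9→b23/s3 MISS; vc=[9,25,13,19]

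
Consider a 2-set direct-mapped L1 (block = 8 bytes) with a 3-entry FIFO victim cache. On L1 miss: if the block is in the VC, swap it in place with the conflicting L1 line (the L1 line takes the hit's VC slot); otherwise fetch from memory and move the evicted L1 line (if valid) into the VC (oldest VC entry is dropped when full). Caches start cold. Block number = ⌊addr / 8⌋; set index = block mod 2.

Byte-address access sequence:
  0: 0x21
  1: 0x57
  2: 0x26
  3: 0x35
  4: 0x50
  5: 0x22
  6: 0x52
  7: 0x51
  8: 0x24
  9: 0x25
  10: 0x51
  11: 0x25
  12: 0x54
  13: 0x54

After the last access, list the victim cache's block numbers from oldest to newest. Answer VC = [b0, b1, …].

  [0] addr=0x21 blk=4 s=0: MISS | VC []
  [1] addr=0x57 blk=10 s=0: MISS | VC [4]
  [2] addr=0x26 blk=4 s=0: VC-HIT | VC [10]
  [3] addr=0x35 blk=6 s=0: MISS | VC [10, 4]
  [4] addr=0x50 blk=10 s=0: VC-HIT | VC [6, 4]
  [5] addr=0x22 blk=4 s=0: VC-HIT | VC [6, 10]
  [6] addr=0x52 blk=10 s=0: VC-HIT | VC [6, 4]
  [7] addr=0x51 blk=10 s=0: L1-HIT | VC [6, 4]
  [8] addr=0x24 blk=4 s=0: VC-HIT | VC [6, 10]
  [9] addr=0x25 blk=4 s=0: L1-HIT | VC [6, 10]
  [10] addr=0x51 blk=10 s=0: VC-HIT | VC [6, 4]
  [11] addr=0x25 blk=4 s=0: VC-HIT | VC [6, 10]
  [12] addr=0x54 blk=10 s=0: VC-HIT | VC [6, 4]
  [13] addr=0x54 blk=10 s=0: L1-HIT | VC [6, 4]

VC = [6, 4]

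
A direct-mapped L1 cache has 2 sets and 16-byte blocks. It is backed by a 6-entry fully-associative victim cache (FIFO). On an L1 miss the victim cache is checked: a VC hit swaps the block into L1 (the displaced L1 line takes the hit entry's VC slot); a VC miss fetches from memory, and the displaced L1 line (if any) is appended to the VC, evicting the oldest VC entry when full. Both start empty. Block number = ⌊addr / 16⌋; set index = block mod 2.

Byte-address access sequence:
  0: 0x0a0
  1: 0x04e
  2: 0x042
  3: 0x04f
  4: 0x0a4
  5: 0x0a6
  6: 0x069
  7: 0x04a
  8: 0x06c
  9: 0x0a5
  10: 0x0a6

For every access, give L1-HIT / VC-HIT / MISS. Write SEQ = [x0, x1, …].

SEQ = [MISS, MISS, L1-HIT, L1-HIT, VC-HIT, L1-HIT, MISS, VC-HIT, VC-HIT, VC-HIT, L1-HIT]

  [0] addr=0xa0 blk=10 s=0: MISS | VC []
  [1] addr=0x4e blk=4 s=0: MISS | VC [10]
  [2] addr=0x42 blk=4 s=0: L1-HIT | VC [10]
  [3] addr=0x4f blk=4 s=0: L1-HIT | VC [10]
  [4] addr=0xa4 blk=10 s=0: VC-HIT | VC [4]
  [5] addr=0xa6 blk=10 s=0: L1-HIT | VC [4]
  [6] addr=0x69 blk=6 s=0: MISS | VC [4, 10]
  [7] addr=0x4a blk=4 s=0: VC-HIT | VC [6, 10]
  [8] addr=0x6c blk=6 s=0: VC-HIT | VC [4, 10]
  [9] addr=0xa5 blk=10 s=0: VC-HIT | VC [4, 6]
  [10] addr=0xa6 blk=10 s=0: L1-HIT | VC [4, 6]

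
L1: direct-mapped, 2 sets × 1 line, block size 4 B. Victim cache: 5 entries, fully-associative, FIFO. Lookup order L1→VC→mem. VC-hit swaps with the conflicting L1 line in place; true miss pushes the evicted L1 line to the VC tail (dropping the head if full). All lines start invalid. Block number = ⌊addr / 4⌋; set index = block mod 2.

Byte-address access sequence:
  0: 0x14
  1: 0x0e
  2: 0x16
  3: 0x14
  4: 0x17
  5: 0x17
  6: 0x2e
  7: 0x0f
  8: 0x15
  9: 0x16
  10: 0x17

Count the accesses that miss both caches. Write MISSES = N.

  [0] addr=0x14 blk=5 s=1: MISS | VC []
  [1] addr=0xe blk=3 s=1: MISS | VC [5]
  [2] addr=0x16 blk=5 s=1: VC-HIT | VC [3]
  [3] addr=0x14 blk=5 s=1: L1-HIT | VC [3]
  [4] addr=0x17 blk=5 s=1: L1-HIT | VC [3]
  [5] addr=0x17 blk=5 s=1: L1-HIT | VC [3]
  [6] addr=0x2e blk=11 s=1: MISS | VC [3, 5]
  [7] addr=0xf blk=3 s=1: VC-HIT | VC [11, 5]
  [8] addr=0x15 blk=5 s=1: VC-HIT | VC [11, 3]
  [9] addr=0x16 blk=5 s=1: L1-HIT | VC [11, 3]
  [10] addr=0x17 blk=5 s=1: L1-HIT | VC [11, 3]

MISSES = 3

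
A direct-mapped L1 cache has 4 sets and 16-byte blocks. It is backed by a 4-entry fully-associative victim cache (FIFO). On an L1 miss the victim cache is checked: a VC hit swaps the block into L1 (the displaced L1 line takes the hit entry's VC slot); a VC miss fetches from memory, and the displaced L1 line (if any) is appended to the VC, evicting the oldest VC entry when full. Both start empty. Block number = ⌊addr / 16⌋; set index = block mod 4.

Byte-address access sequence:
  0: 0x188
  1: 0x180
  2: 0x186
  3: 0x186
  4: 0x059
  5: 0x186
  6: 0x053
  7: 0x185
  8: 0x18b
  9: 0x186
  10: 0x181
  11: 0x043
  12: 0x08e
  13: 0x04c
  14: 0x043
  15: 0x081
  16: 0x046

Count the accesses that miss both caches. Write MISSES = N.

MISSES = 4

#0 0x188→b24/s0 MISS; vc=[]
#1 0x180→b24/s0 L1-HIT; vc=[]
#2 0x186→b24/s0 L1-HIT; vc=[]
#3 0x186→b24/s0 L1-HIT; vc=[]
#4 0x59→b5/s1 MISS; vc=[]
#5 0x186→b24/s0 L1-HIT; vc=[]
#6 0x53→b5/s1 L1-HIT; vc=[]
#7 0x185→b24/s0 L1-HIT; vc=[]
#8 0x18b→b24/s0 L1-HIT; vc=[]
#9 0x186→b24/s0 L1-HIT; vc=[]
#10 0x181→b24/s0 L1-HIT; vc=[]
#11 0x43→b4/s0 MISS; vc=[24]
#12 0x8e→b8/s0 MISS; vc=[24,4]
#13 0x4c→b4/s0 VC-HIT; vc=[24,8]
#14 0x43→b4/s0 L1-HIT; vc=[24,8]
#15 0x81→b8/s0 VC-HIT; vc=[24,4]
#16 0x46→b4/s0 VC-HIT; vc=[24,8]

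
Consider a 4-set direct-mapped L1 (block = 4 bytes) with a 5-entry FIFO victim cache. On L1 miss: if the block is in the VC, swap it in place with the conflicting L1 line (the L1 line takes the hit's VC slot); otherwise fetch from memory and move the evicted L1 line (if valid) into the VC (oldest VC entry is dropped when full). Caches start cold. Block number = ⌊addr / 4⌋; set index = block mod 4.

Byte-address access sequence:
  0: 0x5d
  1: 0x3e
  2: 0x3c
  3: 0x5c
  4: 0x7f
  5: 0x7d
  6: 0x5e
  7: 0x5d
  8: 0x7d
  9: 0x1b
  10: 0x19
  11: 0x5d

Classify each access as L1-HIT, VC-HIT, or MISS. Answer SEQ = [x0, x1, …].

SEQ = [MISS, MISS, L1-HIT, VC-HIT, MISS, L1-HIT, VC-HIT, L1-HIT, VC-HIT, MISS, L1-HIT, VC-HIT]

  [0] addr=0x5d blk=23 s=3: MISS | VC []
  [1] addr=0x3e blk=15 s=3: MISS | VC [23]
  [2] addr=0x3c blk=15 s=3: L1-HIT | VC [23]
  [3] addr=0x5c blk=23 s=3: VC-HIT | VC [15]
  [4] addr=0x7f blk=31 s=3: MISS | VC [15, 23]
  [5] addr=0x7d blk=31 s=3: L1-HIT | VC [15, 23]
  [6] addr=0x5e blk=23 s=3: VC-HIT | VC [15, 31]
  [7] addr=0x5d blk=23 s=3: L1-HIT | VC [15, 31]
  [8] addr=0x7d blk=31 s=3: VC-HIT | VC [15, 23]
  [9] addr=0x1b blk=6 s=2: MISS | VC [15, 23]
  [10] addr=0x19 blk=6 s=2: L1-HIT | VC [15, 23]
  [11] addr=0x5d blk=23 s=3: VC-HIT | VC [15, 31]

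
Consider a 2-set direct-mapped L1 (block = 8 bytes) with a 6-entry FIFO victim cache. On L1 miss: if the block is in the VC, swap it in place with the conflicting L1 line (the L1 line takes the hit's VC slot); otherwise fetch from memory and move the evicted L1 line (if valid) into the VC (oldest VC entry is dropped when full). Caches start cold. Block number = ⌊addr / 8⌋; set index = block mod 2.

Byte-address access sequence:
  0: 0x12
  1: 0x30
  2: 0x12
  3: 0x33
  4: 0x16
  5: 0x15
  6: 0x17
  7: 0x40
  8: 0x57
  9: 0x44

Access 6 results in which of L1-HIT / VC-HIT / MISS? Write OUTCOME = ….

OUTCOME = L1-HIT

  [0] addr=0x12 blk=2 s=0: MISS | VC []
  [1] addr=0x30 blk=6 s=0: MISS | VC [2]
  [2] addr=0x12 blk=2 s=0: VC-HIT | VC [6]
  [3] addr=0x33 blk=6 s=0: VC-HIT | VC [2]
  [4] addr=0x16 blk=2 s=0: VC-HIT | VC [6]
  [5] addr=0x15 blk=2 s=0: L1-HIT | VC [6]
  [6] addr=0x17 blk=2 s=0: L1-HIT | VC [6]
  [7] addr=0x40 blk=8 s=0: MISS | VC [6, 2]
  [8] addr=0x57 blk=10 s=0: MISS | VC [6, 2, 8]
  [9] addr=0x44 blk=8 s=0: VC-HIT | VC [6, 2, 10]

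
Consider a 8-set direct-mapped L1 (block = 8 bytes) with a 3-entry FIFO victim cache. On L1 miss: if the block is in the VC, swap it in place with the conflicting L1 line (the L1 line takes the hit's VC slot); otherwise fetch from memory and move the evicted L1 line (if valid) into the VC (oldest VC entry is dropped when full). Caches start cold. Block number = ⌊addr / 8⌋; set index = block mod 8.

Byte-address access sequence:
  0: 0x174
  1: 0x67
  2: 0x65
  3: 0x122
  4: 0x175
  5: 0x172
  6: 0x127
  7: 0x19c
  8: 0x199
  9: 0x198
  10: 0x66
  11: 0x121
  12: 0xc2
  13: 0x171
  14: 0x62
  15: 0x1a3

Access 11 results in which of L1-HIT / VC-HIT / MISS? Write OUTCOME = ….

#0 0x174→b46/s6 MISS; vc=[]
#1 0x67→b12/s4 MISS; vc=[]
#2 0x65→b12/s4 L1-HIT; vc=[]
#3 0x122→b36/s4 MISS; vc=[12]
#4 0x175→b46/s6 L1-HIT; vc=[12]
#5 0x172→b46/s6 L1-HIT; vc=[12]
#6 0x127→b36/s4 L1-HIT; vc=[12]
#7 0x19c→b51/s3 MISS; vc=[12]
#8 0x199→b51/s3 L1-HIT; vc=[12]
#9 0x198→b51/s3 L1-HIT; vc=[12]
#10 0x66→b12/s4 VC-HIT; vc=[36]
#11 0x121→b36/s4 VC-HIT; vc=[12]
#12 0xc2→b24/s0 MISS; vc=[12]
#13 0x171→b46/s6 L1-HIT; vc=[12]
#14 0x62→b12/s4 VC-HIT; vc=[36]
#15 0x1a3→b52/s4 MISS; vc=[36,12]

OUTCOME = VC-HIT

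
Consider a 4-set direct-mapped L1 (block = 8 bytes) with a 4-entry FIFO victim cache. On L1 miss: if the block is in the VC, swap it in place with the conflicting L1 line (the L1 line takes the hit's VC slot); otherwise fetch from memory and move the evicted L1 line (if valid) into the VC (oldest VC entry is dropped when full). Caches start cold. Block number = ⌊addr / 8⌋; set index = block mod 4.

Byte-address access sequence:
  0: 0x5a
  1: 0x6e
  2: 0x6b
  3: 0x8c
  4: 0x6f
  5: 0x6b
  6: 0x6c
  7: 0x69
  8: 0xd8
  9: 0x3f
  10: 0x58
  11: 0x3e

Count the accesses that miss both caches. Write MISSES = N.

MISSES = 5

0: 0x5a (blk 11, set 3) → MISS  vc=[]
1: 0x6e (blk 13, set 1) → MISS  vc=[]
2: 0x6b (blk 13, set 1) → L1-HIT  vc=[]
3: 0x8c (blk 17, set 1) → MISS  vc=[13]
4: 0x6f (blk 13, set 1) → VC-HIT  vc=[17]
5: 0x6b (blk 13, set 1) → L1-HIT  vc=[17]
6: 0x6c (blk 13, set 1) → L1-HIT  vc=[17]
7: 0x69 (blk 13, set 1) → L1-HIT  vc=[17]
8: 0xd8 (blk 27, set 3) → MISS  vc=[17, 11]
9: 0x3f (blk 7, set 3) → MISS  vc=[17, 11, 27]
10: 0x58 (blk 11, set 3) → VC-HIT  vc=[17, 7, 27]
11: 0x3e (blk 7, set 3) → VC-HIT  vc=[17, 11, 27]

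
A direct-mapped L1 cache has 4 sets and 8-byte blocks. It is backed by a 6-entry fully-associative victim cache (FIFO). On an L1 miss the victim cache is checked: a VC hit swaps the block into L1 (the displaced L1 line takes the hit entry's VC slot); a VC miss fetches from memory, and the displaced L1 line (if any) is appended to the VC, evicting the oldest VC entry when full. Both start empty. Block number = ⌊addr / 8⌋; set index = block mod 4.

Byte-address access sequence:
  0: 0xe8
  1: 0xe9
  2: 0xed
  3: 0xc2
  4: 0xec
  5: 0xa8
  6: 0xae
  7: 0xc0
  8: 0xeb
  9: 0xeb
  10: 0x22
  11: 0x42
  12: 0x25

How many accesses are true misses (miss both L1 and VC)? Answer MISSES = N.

MISSES = 5

0: 0xe8 (blk 29, set 1) → MISS  vc=[]
1: 0xe9 (blk 29, set 1) → L1-HIT  vc=[]
2: 0xed (blk 29, set 1) → L1-HIT  vc=[]
3: 0xc2 (blk 24, set 0) → MISS  vc=[]
4: 0xec (blk 29, set 1) → L1-HIT  vc=[]
5: 0xa8 (blk 21, set 1) → MISS  vc=[29]
6: 0xae (blk 21, set 1) → L1-HIT  vc=[29]
7: 0xc0 (blk 24, set 0) → L1-HIT  vc=[29]
8: 0xeb (blk 29, set 1) → VC-HIT  vc=[21]
9: 0xeb (blk 29, set 1) → L1-HIT  vc=[21]
10: 0x22 (blk 4, set 0) → MISS  vc=[21, 24]
11: 0x42 (blk 8, set 0) → MISS  vc=[21, 24, 4]
12: 0x25 (blk 4, set 0) → VC-HIT  vc=[21, 24, 8]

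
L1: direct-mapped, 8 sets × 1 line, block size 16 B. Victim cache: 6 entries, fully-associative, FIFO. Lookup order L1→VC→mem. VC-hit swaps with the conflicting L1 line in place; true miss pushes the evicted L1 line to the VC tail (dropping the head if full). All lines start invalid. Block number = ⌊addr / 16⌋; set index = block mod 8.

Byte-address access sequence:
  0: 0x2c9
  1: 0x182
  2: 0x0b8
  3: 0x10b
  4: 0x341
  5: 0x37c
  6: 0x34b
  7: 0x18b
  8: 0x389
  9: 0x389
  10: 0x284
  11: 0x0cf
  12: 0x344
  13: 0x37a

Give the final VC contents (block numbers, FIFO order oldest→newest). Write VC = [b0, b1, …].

VC = [16, 44, 24, 56, 12]

0: 0x2c9 (blk 44, set 4) → MISS  vc=[]
1: 0x182 (blk 24, set 0) → MISS  vc=[]
2: 0xb8 (blk 11, set 3) → MISS  vc=[]
3: 0x10b (blk 16, set 0) → MISS  vc=[24]
4: 0x341 (blk 52, set 4) → MISS  vc=[24, 44]
5: 0x37c (blk 55, set 7) → MISS  vc=[24, 44]
6: 0x34b (blk 52, set 4) → L1-HIT  vc=[24, 44]
7: 0x18b (blk 24, set 0) → VC-HIT  vc=[16, 44]
8: 0x389 (blk 56, set 0) → MISS  vc=[16, 44, 24]
9: 0x389 (blk 56, set 0) → L1-HIT  vc=[16, 44, 24]
10: 0x284 (blk 40, set 0) → MISS  vc=[16, 44, 24, 56]
11: 0xcf (blk 12, set 4) → MISS  vc=[16, 44, 24, 56, 52]
12: 0x344 (blk 52, set 4) → VC-HIT  vc=[16, 44, 24, 56, 12]
13: 0x37a (blk 55, set 7) → L1-HIT  vc=[16, 44, 24, 56, 12]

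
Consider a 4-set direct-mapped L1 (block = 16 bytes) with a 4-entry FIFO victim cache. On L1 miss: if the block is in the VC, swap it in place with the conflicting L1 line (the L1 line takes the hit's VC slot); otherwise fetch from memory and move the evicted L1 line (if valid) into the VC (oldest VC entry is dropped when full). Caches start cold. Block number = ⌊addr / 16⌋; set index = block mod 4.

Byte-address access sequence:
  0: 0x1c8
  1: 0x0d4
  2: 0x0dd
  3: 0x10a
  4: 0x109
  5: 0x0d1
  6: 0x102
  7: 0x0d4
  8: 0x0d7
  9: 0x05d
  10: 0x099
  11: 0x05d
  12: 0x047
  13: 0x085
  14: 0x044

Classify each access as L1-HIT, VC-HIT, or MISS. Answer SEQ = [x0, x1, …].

#0 0x1c8→b28/s0 MISS; vc=[]
#1 0xd4→b13/s1 MISS; vc=[]
#2 0xdd→b13/s1 L1-HIT; vc=[]
#3 0x10a→b16/s0 MISS; vc=[28]
#4 0x109→b16/s0 L1-HIT; vc=[28]
#5 0xd1→b13/s1 L1-HIT; vc=[28]
#6 0x102→b16/s0 L1-HIT; vc=[28]
#7 0xd4→b13/s1 L1-HIT; vc=[28]
#8 0xd7→b13/s1 L1-HIT; vc=[28]
#9 0x5d→b5/s1 MISS; vc=[28,13]
#10 0x99→b9/s1 MISS; vc=[28,13,5]
#11 0x5d→b5/s1 VC-HIT; vc=[28,13,9]
#12 0x47→b4/s0 MISS; vc=[28,13,9,16]
#13 0x85→b8/s0 MISS; vc=[13,9,16,4]
#14 0x44→b4/s0 VC-HIT; vc=[13,9,16,8]

SEQ = [MISS, MISS, L1-HIT, MISS, L1-HIT, L1-HIT, L1-HIT, L1-HIT, L1-HIT, MISS, MISS, VC-HIT, MISS, MISS, VC-HIT]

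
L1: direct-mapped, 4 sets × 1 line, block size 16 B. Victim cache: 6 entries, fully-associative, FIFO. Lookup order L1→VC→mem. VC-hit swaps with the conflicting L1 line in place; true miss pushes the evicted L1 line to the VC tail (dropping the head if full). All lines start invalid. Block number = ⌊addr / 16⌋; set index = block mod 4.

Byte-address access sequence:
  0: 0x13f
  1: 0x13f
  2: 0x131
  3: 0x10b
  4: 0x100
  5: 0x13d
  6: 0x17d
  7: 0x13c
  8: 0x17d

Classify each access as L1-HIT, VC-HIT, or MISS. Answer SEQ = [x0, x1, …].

0: 0x13f (blk 19, set 3) → MISS  vc=[]
1: 0x13f (blk 19, set 3) → L1-HIT  vc=[]
2: 0x131 (blk 19, set 3) → L1-HIT  vc=[]
3: 0x10b (blk 16, set 0) → MISS  vc=[]
4: 0x100 (blk 16, set 0) → L1-HIT  vc=[]
5: 0x13d (blk 19, set 3) → L1-HIT  vc=[]
6: 0x17d (blk 23, set 3) → MISS  vc=[19]
7: 0x13c (blk 19, set 3) → VC-HIT  vc=[23]
8: 0x17d (blk 23, set 3) → VC-HIT  vc=[19]

SEQ = [MISS, L1-HIT, L1-HIT, MISS, L1-HIT, L1-HIT, MISS, VC-HIT, VC-HIT]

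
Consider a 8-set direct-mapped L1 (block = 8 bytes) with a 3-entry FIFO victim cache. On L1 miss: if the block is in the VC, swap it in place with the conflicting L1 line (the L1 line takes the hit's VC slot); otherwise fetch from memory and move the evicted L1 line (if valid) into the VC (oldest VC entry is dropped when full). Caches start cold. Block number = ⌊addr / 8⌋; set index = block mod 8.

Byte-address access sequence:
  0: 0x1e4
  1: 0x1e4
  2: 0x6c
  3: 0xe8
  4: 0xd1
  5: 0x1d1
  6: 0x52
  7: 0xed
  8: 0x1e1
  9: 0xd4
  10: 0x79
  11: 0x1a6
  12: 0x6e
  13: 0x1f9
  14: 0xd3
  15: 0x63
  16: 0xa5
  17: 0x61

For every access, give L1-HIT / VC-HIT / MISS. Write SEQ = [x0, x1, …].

SEQ = [MISS, L1-HIT, MISS, MISS, MISS, MISS, MISS, L1-HIT, L1-HIT, VC-HIT, MISS, MISS, MISS, MISS, L1-HIT, MISS, MISS, VC-HIT]

0: 0x1e4 (blk 60, set 4) → MISS  vc=[]
1: 0x1e4 (blk 60, set 4) → L1-HIT  vc=[]
2: 0x6c (blk 13, set 5) → MISS  vc=[]
3: 0xe8 (blk 29, set 5) → MISS  vc=[13]
4: 0xd1 (blk 26, set 2) → MISS  vc=[13]
5: 0x1d1 (blk 58, set 2) → MISS  vc=[13, 26]
6: 0x52 (blk 10, set 2) → MISS  vc=[13, 26, 58]
7: 0xed (blk 29, set 5) → L1-HIT  vc=[13, 26, 58]
8: 0x1e1 (blk 60, set 4) → L1-HIT  vc=[13, 26, 58]
9: 0xd4 (blk 26, set 2) → VC-HIT  vc=[13, 10, 58]
10: 0x79 (blk 15, set 7) → MISS  vc=[13, 10, 58]
11: 0x1a6 (blk 52, set 4) → MISS  vc=[10, 58, 60]
12: 0x6e (blk 13, set 5) → MISS  vc=[58, 60, 29]
13: 0x1f9 (blk 63, set 7) → MISS  vc=[60, 29, 15]
14: 0xd3 (blk 26, set 2) → L1-HIT  vc=[60, 29, 15]
15: 0x63 (blk 12, set 4) → MISS  vc=[29, 15, 52]
16: 0xa5 (blk 20, set 4) → MISS  vc=[15, 52, 12]
17: 0x61 (blk 12, set 4) → VC-HIT  vc=[15, 52, 20]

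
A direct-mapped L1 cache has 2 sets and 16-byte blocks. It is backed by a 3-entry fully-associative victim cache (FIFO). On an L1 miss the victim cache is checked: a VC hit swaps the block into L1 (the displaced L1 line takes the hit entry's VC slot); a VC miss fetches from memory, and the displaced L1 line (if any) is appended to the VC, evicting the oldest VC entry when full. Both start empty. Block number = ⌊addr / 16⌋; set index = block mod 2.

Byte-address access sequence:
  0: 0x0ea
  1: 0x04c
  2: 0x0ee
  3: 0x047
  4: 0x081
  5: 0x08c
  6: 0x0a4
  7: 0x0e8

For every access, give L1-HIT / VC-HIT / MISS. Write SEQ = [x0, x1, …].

  [0] addr=0xea blk=14 s=0: MISS | VC []
  [1] addr=0x4c blk=4 s=0: MISS | VC [14]
  [2] addr=0xee blk=14 s=0: VC-HIT | VC [4]
  [3] addr=0x47 blk=4 s=0: VC-HIT | VC [14]
  [4] addr=0x81 blk=8 s=0: MISS | VC [14, 4]
  [5] addr=0x8c blk=8 s=0: L1-HIT | VC [14, 4]
  [6] addr=0xa4 blk=10 s=0: MISS | VC [14, 4, 8]
  [7] addr=0xe8 blk=14 s=0: VC-HIT | VC [10, 4, 8]

SEQ = [MISS, MISS, VC-HIT, VC-HIT, MISS, L1-HIT, MISS, VC-HIT]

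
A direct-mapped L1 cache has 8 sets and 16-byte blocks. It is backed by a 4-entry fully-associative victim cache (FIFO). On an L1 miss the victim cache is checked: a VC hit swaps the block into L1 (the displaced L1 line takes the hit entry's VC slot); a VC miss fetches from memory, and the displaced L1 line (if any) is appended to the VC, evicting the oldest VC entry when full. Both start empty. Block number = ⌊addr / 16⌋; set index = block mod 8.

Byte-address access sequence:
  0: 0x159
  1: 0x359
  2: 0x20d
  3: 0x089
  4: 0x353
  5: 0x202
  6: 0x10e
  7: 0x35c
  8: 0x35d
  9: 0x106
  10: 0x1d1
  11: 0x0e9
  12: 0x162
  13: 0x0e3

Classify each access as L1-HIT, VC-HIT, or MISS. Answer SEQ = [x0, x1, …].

SEQ = [MISS, MISS, MISS, MISS, L1-HIT, VC-HIT, MISS, L1-HIT, L1-HIT, L1-HIT, MISS, MISS, MISS, VC-HIT]

#0 0x159→b21/s5 MISS; vc=[]
#1 0x359→b53/s5 MISS; vc=[21]
#2 0x20d→b32/s0 MISS; vc=[21]
#3 0x89→b8/s0 MISS; vc=[21,32]
#4 0x353→b53/s5 L1-HIT; vc=[21,32]
#5 0x202→b32/s0 VC-HIT; vc=[21,8]
#6 0x10e→b16/s0 MISS; vc=[21,8,32]
#7 0x35c→b53/s5 L1-HIT; vc=[21,8,32]
#8 0x35d→b53/s5 L1-HIT; vc=[21,8,32]
#9 0x106→b16/s0 L1-HIT; vc=[21,8,32]
#10 0x1d1→b29/s5 MISS; vc=[21,8,32,53]
#11 0xe9→b14/s6 MISS; vc=[21,8,32,53]
#12 0x162→b22/s6 MISS; vc=[8,32,53,14]
#13 0xe3→b14/s6 VC-HIT; vc=[8,32,53,22]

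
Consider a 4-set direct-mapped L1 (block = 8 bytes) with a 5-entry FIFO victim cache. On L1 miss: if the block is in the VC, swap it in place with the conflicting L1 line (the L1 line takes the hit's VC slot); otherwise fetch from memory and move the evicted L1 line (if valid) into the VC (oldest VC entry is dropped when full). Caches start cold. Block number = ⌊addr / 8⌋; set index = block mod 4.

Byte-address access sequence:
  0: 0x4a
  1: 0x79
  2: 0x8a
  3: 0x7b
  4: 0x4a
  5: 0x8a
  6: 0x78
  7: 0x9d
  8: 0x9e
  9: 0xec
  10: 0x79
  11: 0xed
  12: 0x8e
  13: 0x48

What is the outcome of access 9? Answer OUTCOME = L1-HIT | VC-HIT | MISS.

OUTCOME = MISS

  [0] addr=0x4a blk=9 s=1: MISS | VC []
  [1] addr=0x79 blk=15 s=3: MISS | VC []
  [2] addr=0x8a blk=17 s=1: MISS | VC [9]
  [3] addr=0x7b blk=15 s=3: L1-HIT | VC [9]
  [4] addr=0x4a blk=9 s=1: VC-HIT | VC [17]
  [5] addr=0x8a blk=17 s=1: VC-HIT | VC [9]
  [6] addr=0x78 blk=15 s=3: L1-HIT | VC [9]
  [7] addr=0x9d blk=19 s=3: MISS | VC [9, 15]
  [8] addr=0x9e blk=19 s=3: L1-HIT | VC [9, 15]
  [9] addr=0xec blk=29 s=1: MISS | VC [9, 15, 17]
  [10] addr=0x79 blk=15 s=3: VC-HIT | VC [9, 19, 17]
  [11] addr=0xed blk=29 s=1: L1-HIT | VC [9, 19, 17]
  [12] addr=0x8e blk=17 s=1: VC-HIT | VC [9, 19, 29]
  [13] addr=0x48 blk=9 s=1: VC-HIT | VC [17, 19, 29]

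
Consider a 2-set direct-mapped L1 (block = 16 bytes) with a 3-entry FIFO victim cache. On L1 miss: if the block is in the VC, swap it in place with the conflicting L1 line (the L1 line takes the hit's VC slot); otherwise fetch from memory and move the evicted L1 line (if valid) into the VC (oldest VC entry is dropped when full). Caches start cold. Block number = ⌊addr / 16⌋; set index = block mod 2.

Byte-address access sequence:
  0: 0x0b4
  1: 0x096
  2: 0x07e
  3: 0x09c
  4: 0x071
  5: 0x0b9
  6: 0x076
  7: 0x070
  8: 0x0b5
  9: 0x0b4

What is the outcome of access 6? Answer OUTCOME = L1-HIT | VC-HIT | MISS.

OUTCOME = VC-HIT

0: 0xb4 (blk 11, set 1) → MISS  vc=[]
1: 0x96 (blk 9, set 1) → MISS  vc=[11]
2: 0x7e (blk 7, set 1) → MISS  vc=[11, 9]
3: 0x9c (blk 9, set 1) → VC-HIT  vc=[11, 7]
4: 0x71 (blk 7, set 1) → VC-HIT  vc=[11, 9]
5: 0xb9 (blk 11, set 1) → VC-HIT  vc=[7, 9]
6: 0x76 (blk 7, set 1) → VC-HIT  vc=[11, 9]
7: 0x70 (blk 7, set 1) → L1-HIT  vc=[11, 9]
8: 0xb5 (blk 11, set 1) → VC-HIT  vc=[7, 9]
9: 0xb4 (blk 11, set 1) → L1-HIT  vc=[7, 9]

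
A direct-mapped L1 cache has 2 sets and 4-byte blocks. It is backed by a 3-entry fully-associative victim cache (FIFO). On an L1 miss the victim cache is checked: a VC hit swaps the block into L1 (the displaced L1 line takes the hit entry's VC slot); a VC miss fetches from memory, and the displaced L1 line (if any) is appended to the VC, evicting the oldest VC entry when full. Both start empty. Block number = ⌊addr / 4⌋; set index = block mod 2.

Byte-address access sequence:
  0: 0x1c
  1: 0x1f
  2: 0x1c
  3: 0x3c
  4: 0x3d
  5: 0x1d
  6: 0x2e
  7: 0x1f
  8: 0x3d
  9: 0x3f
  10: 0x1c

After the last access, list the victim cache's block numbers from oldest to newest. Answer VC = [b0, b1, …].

  [0] addr=0x1c blk=7 s=1: MISS | VC []
  [1] addr=0x1f blk=7 s=1: L1-HIT | VC []
  [2] addr=0x1c blk=7 s=1: L1-HIT | VC []
  [3] addr=0x3c blk=15 s=1: MISS | VC [7]
  [4] addr=0x3d blk=15 s=1: L1-HIT | VC [7]
  [5] addr=0x1d blk=7 s=1: VC-HIT | VC [15]
  [6] addr=0x2e blk=11 s=1: MISS | VC [15, 7]
  [7] addr=0x1f blk=7 s=1: VC-HIT | VC [15, 11]
  [8] addr=0x3d blk=15 s=1: VC-HIT | VC [7, 11]
  [9] addr=0x3f blk=15 s=1: L1-HIT | VC [7, 11]
  [10] addr=0x1c blk=7 s=1: VC-HIT | VC [15, 11]

VC = [15, 11]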